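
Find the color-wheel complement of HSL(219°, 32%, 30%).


Complement = opposite side of color wheel = hue + 180°
H' = (219 + 180) mod 360 = 39°
S and L unchanged.
= HSL(39°, 32%, 30%)


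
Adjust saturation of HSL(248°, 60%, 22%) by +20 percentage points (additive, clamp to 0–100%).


Original S = 60%
Adjustment = +20 percentage points
New S = 60 + (20) = 80
Clamp to [0, 100] → 80
= HSL(248°, 80%, 22%)


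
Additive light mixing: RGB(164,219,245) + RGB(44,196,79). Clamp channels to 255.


Additive: each channel = min(255, C₁+C₂)
R: 164+44 = 208 → 208
G: 219+196 = 415 → 255
B: 245+79 = 324 → 255
= RGB(208, 255, 255)


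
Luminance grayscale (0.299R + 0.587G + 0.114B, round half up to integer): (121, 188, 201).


Gray = 0.299×R + 0.587×G + 0.114×B
Gray = 0.299×121 + 0.587×188 + 0.114×201
Gray = 36.179 + 110.356 + 22.914
Gray = 169.449 → round half up → 169
Gray = 169


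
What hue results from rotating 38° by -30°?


New hue = (H + rotation) mod 360
New hue = (38 -30) mod 360
= 8 mod 360
= 8°


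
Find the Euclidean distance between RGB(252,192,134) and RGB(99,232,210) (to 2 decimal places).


d = √[(R₁-R₂)² + (G₁-G₂)² + (B₁-B₂)²]
d = √[(252-99)² + (192-232)² + (134-210)²]
d = √[23409 + 1600 + 5776]
d = √30785
d ≈ 175.46


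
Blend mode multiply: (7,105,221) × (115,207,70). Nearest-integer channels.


Multiply: C = A×B/255, rounded to nearest integer
R: 7×115/255 = 805/255 ≈ 3.157 → 3
G: 105×207/255 = 21735/255 ≈ 85.235 → 85
B: 221×70/255 = 15470/255 ≈ 60.667 → 61
= RGB(3, 85, 61)


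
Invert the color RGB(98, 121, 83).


Invert: (255-R, 255-G, 255-B)
R: 255-98 = 157
G: 255-121 = 134
B: 255-83 = 172
= RGB(157, 134, 172)


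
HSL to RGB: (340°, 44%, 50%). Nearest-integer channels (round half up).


H=340°, S=0.44, L=0.50
C = (1-|2L-1|)×S = (1-|0.00|)×0.44 = 0.44
H' = H/60 = 340/60 ≈ 5.6667; X = C×(1-|H' mod 2 - 1|) ≈ 0.1467
m = L - C/2 = 0.50 - 0.22 = 0.28
Sector ⌊H'⌋ = 5 → (R',G',B') = (0.44, 0.0, ≈0.1467)
RGB = ((R'+m)×255, (G'+m)×255, (B'+m)×255) = (183.6, 71.4, 108.8)
Round half up → RGB(184, 71, 109)


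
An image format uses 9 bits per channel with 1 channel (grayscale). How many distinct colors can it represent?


Total bits = 9 bits/channel × 1 channels = 9 bits
Distinct colors = 2^9
= 512 colors


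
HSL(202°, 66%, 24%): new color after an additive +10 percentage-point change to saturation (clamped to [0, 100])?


Original S = 66%
Adjustment = +10 percentage points
New S = 66 + (10) = 76
Clamp to [0, 100] → 76
= HSL(202°, 76%, 24%)


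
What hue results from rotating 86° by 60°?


New hue = (H + rotation) mod 360
New hue = (86 + 60) mod 360
= 146 mod 360
= 146°


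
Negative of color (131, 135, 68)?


Invert: (255-R, 255-G, 255-B)
R: 255-131 = 124
G: 255-135 = 120
B: 255-68 = 187
= RGB(124, 120, 187)


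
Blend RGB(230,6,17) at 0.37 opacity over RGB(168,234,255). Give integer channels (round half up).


C = α×F + (1-α)×B, with 1-α = 0.63
R: 0.37×230 + 0.63×168 = 85.10 + 105.84 = 190.94 → 191
G: 0.37×6 + 0.63×234 = 2.22 + 147.42 = 149.64 → 150
B: 0.37×17 + 0.63×255 = 6.29 + 160.65 = 166.94 → 167
= RGB(191, 150, 167)


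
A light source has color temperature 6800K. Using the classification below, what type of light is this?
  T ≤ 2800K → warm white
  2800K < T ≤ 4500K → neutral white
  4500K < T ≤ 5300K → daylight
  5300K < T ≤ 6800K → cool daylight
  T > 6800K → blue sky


Temperature: 6800K
5300K < 6800K ≤ 6800K → cool daylight
Classification: cool daylight


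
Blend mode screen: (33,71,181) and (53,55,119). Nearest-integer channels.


Screen: C = 255 - (255-A)×(255-B)/255, rounded to nearest integer
R: 255 - (255-33)×(255-53)/255 = 255 - 44844/255 ≈ 255 - 175.859 = 79.141 → 79
G: 255 - (255-71)×(255-55)/255 = 255 - 36800/255 ≈ 255 - 144.314 = 110.686 → 111
B: 255 - (255-181)×(255-119)/255 = 255 - 10064/255 ≈ 255 - 39.467 = 215.533 → 216
= RGB(79, 111, 216)


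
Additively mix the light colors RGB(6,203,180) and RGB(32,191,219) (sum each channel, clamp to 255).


Additive: each channel = min(255, C₁+C₂)
R: 6+32 = 38 → 38
G: 203+191 = 394 → 255
B: 180+219 = 399 → 255
= RGB(38, 255, 255)


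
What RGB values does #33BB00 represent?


33 → 51 (R)
BB → 187 (G)
00 → 0 (B)
= RGB(51, 187, 0)


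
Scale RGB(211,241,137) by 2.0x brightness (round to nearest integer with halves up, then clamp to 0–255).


Multiply each channel by 2.0, round half up, clamp to [0, 255]
R: 211×2.0 = 422 → clamp → 255
G: 241×2.0 = 482 → clamp → 255
B: 137×2.0 = 274 → clamp → 255
= RGB(255, 255, 255)


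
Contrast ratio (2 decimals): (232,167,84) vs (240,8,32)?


Linearize each sRGB channel c=v/255: c/12.92 if c ≤ 0.04045 else ((c+0.055)/1.055)^2.4
L = 0.2126×R_lin + 0.7152×G_lin + 0.0722×B_lin
Color 1 (232,167,84):
  R=232: 232/255≈0.9098 > 0.04045 → ((0.9098+0.055)/1.055)^2.4 ≈ 0.80695
  G=167: 167/255≈0.6549 > 0.04045 → ((0.6549+0.055)/1.055)^2.4 ≈ 0.38643
  B=84: 84/255≈0.3294 > 0.04045 → ((0.3294+0.055)/1.055)^2.4 ≈ 0.08866
  L1 = 0.2126×0.80695 + 0.7152×0.38643 + 0.0722×0.08866 ≈ 0.45433
Color 2 (240,8,32):
  R=240: 240/255≈0.9412 > 0.04045 → ((0.9412+0.055)/1.055)^2.4 ≈ 0.87137
  G=8: 8/255≈0.0314 ≤ 0.04045 → 0.0314/12.92 ≈ 0.00243
  B=32: 32/255≈0.1255 > 0.04045 → ((0.1255+0.055)/1.055)^2.4 ≈ 0.01444
  L2 = 0.2126×0.87137 + 0.7152×0.00243 + 0.0722×0.01444 ≈ 0.18803
Lighter = 0.45433, Darker = 0.18803
Ratio = (L_lighter + 0.05) / (L_darker + 0.05)
Ratio = (0.45433 + 0.05) / (0.18803 + 0.05) = 0.50433 / 0.23803 ≈ 2.1188
Ratio ≈ 2.12:1


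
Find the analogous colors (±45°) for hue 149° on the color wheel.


Base hue: 149°
Left analog: (149 - 45) mod 360 = 104°
Right analog: (149 + 45) mod 360 = 194°
Analogous hues = 104° and 194°


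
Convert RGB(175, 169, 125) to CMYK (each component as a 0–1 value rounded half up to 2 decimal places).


R'=175/255≈0.6863, G'=169/255≈0.6627, B'=125/255≈0.4902
K = 1 - max(R',G',B') = 1 - 175/255 = 80/255 = 0.31372… → 0.31
(1-R'-K)/(1-K) simplifies to (max-R)/max with max = 175:
C = (175-175)/175 = 0/175 = 0 → 0.00
M = (175-169)/175 = 6/175 = 0.03428… → 0.03
Y = (175-125)/175 = 50/175 = 0.28571… → 0.29
= CMYK(0.00, 0.03, 0.29, 0.31)


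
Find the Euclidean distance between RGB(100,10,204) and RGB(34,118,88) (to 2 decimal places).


d = √[(R₁-R₂)² + (G₁-G₂)² + (B₁-B₂)²]
d = √[(100-34)² + (10-118)² + (204-88)²]
d = √[4356 + 11664 + 13456]
d = √29476
d ≈ 171.69


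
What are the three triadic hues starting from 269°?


Triadic: equally spaced at 120° intervals
H1 = 269°
H2 = (269 + 120) mod 360 = 29°
H3 = (269 + 240) mod 360 = 149°
Triadic = 269°, 29°, 149°


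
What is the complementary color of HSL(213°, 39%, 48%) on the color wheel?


Complement = opposite side of color wheel = hue + 180°
H' = (213 + 180) mod 360 = 33°
S and L unchanged.
= HSL(33°, 39%, 48%)


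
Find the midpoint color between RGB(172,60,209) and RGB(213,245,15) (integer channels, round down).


Midpoint: each channel = ⌊(C₁+C₂)/2⌋
R: ⌊(172+213)/2⌋ = 192
G: ⌊(60+245)/2⌋ = 152
B: ⌊(209+15)/2⌋ = 112
= RGB(192, 152, 112)


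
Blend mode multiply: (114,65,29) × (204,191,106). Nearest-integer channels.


Multiply: C = A×B/255, rounded to nearest integer
R: 114×204/255 = 23256/255 ≈ 91.200 → 91
G: 65×191/255 = 12415/255 ≈ 48.686 → 49
B: 29×106/255 = 3074/255 ≈ 12.055 → 12
= RGB(91, 49, 12)


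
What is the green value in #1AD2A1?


Color: #1AD2A1
R = 1A = 26
G = D2 = 210
B = A1 = 161
Green = 210


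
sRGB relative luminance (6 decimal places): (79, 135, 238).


Linearize each channel (sRGB transfer function): c = v/255; c_lin = c/12.92 if c ≤ 0.04045, else ((c+0.055)/1.055)^2.4
  R: 79/255 ≈ 0.309804 > 0.04045 → ((0.309804+0.055)/1.055)^2.4 ≈ 0.078187
  G: 135/255 ≈ 0.529412 > 0.04045 → ((0.529412+0.055)/1.055)^2.4 ≈ 0.242281
  B: 238/255 ≈ 0.933333 > 0.04045 → ((0.933333+0.055)/1.055)^2.4 ≈ 0.854993
R_lin = 0.078187, G_lin = 0.242281, B_lin = 0.854993
L = 0.2126×R + 0.7152×G + 0.0722×B
L = 0.2126×0.078187 + 0.7152×0.242281 + 0.0722×0.854993
L ≈ 0.251633


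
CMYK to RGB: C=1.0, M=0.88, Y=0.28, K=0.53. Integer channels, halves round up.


R = 255 × (1-C) × (1-K) = 255 × 0.00 × 0.47 = 0
G = 255 × (1-M) × (1-K) = 255 × 0.12 × 0.47 = 14.382 → 14
B = 255 × (1-Y) × (1-K) = 255 × 0.72 × 0.47 = 86.292 → 86
= RGB(0, 14, 86)


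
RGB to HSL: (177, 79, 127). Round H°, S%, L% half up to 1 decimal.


Normalize: R'=177/255≈0.6941, G'=79/255≈0.3098, B'=127/255≈0.4980
Max=177/255, Min=79/255, Δ=Max-Min=98/255
L = (Max+Min)/2 = (177+79)/510 = 256/510 = 0.50196… → L = 50.2%
L > 0.5 → S = Δ/(2-Max-Min) = 98/(510-177-79) = 98/254 = 0.38582… → S = 38.6%
(the 1/255 factors cancel in S and H, so raw channel differences can be used)
Max is R' → H = 60 × (((G-B)/Δ) mod 6) = 60 × (((79-127)/98) mod 6)
  (-48)/98 = -0.4897…; negative, so add 6 → 5.5102…
  H = 60 × 5.5102… = 330.612…° → H = 330.6°
= HSL(330.6°, 38.6%, 50.2%)


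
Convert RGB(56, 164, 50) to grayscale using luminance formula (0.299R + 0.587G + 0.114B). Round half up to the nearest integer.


Gray = 0.299×R + 0.587×G + 0.114×B
Gray = 0.299×56 + 0.587×164 + 0.114×50
Gray = 16.744 + 96.268 + 5.700
Gray = 118.712 → round half up → 119
Gray = 119


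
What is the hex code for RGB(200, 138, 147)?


R = 200 → C8 (hex)
G = 138 → 8A (hex)
B = 147 → 93 (hex)
Hex = #C88A93


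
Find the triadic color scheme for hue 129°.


Triadic: equally spaced at 120° intervals
H1 = 129°
H2 = (129 + 120) mod 360 = 249°
H3 = (129 + 240) mod 360 = 9°
Triadic = 129°, 249°, 9°


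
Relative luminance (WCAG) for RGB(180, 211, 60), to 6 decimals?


Linearize each channel (sRGB transfer function): c = v/255; c_lin = c/12.92 if c ≤ 0.04045, else ((c+0.055)/1.055)^2.4
  R: 180/255 ≈ 0.705882 > 0.04045 → ((0.705882+0.055)/1.055)^2.4 ≈ 0.456411
  G: 211/255 ≈ 0.827451 > 0.04045 → ((0.827451+0.055)/1.055)^2.4 ≈ 0.651406
  B: 60/255 ≈ 0.235294 > 0.04045 → ((0.235294+0.055)/1.055)^2.4 ≈ 0.045186
R_lin = 0.456411, G_lin = 0.651406, B_lin = 0.045186
L = 0.2126×R + 0.7152×G + 0.0722×B
L = 0.2126×0.456411 + 0.7152×0.651406 + 0.0722×0.045186
L ≈ 0.566181


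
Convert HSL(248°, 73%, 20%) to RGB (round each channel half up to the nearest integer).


H=248°, S=0.73, L=0.20
C = (1-|2L-1|)×S = (1-|-0.60|)×0.73 = 0.292
H' = H/60 = 248/60 ≈ 4.1333; X = C×(1-|H' mod 2 - 1|) ≈ 0.0389
m = L - C/2 = 0.20 - 0.146 = 0.054
Sector ⌊H'⌋ = 4 → (R',G',B') = (≈0.0389, 0.0, 0.292)
RGB = ((R'+m)×255, (G'+m)×255, (B'+m)×255) = (23.698, 13.77, 88.23)
Round half up → RGB(24, 14, 88)


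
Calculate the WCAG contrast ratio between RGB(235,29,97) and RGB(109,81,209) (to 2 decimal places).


Linearize each sRGB channel c=v/255: c/12.92 if c ≤ 0.04045 else ((c+0.055)/1.055)^2.4
L = 0.2126×R_lin + 0.7152×G_lin + 0.0722×B_lin
Color 1 (235,29,97):
  R=235: 235/255≈0.9216 > 0.04045 → ((0.9216+0.055)/1.055)^2.4 ≈ 0.83077
  G=29: 29/255≈0.1137 > 0.04045 → ((0.1137+0.055)/1.055)^2.4 ≈ 0.01229
  B=97: 97/255≈0.3804 > 0.04045 → ((0.3804+0.055)/1.055)^2.4 ≈ 0.11954
  L1 = 0.2126×0.83077 + 0.7152×0.01229 + 0.0722×0.11954 ≈ 0.19404
Color 2 (109,81,209):
  R=109: 109/255≈0.4275 > 0.04045 → ((0.4275+0.055)/1.055)^2.4 ≈ 0.15293
  G=81: 81/255≈0.3176 > 0.04045 → ((0.3176+0.055)/1.055)^2.4 ≈ 0.08228
  B=209: 209/255≈0.8196 > 0.04045 → ((0.8196+0.055)/1.055)^2.4 ≈ 0.63760
  L2 = 0.2126×0.15293 + 0.7152×0.08228 + 0.0722×0.63760 ≈ 0.13740
Lighter = 0.19404, Darker = 0.13740
Ratio = (L_lighter + 0.05) / (L_darker + 0.05)
Ratio = (0.19404 + 0.05) / (0.13740 + 0.05) = 0.24404 / 0.18740 ≈ 1.3023
Ratio ≈ 1.30:1


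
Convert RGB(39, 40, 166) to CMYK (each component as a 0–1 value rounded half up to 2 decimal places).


R'=39/255≈0.1529, G'=40/255≈0.1569, B'=166/255≈0.6510
K = 1 - max(R',G',B') = 1 - 166/255 = 89/255 = 0.34901… → 0.35
(1-R'-K)/(1-K) simplifies to (max-R)/max with max = 166:
C = (166-39)/166 = 127/166 = 0.76506… → 0.77
M = (166-40)/166 = 126/166 = 0.75903… → 0.76
Y = (166-166)/166 = 0/166 = 0 → 0.00
= CMYK(0.77, 0.76, 0.00, 0.35)


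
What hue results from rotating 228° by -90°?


New hue = (H + rotation) mod 360
New hue = (228 -90) mod 360
= 138 mod 360
= 138°


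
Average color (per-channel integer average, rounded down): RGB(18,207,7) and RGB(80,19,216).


Midpoint: each channel = ⌊(C₁+C₂)/2⌋
R: ⌊(18+80)/2⌋ = 49
G: ⌊(207+19)/2⌋ = 113
B: ⌊(7+216)/2⌋ = 111
= RGB(49, 113, 111)


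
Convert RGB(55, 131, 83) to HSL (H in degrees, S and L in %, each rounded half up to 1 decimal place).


Normalize: R'=55/255≈0.2157, G'=131/255≈0.5137, B'=83/255≈0.3255
Max=131/255, Min=55/255, Δ=Max-Min=76/255
L = (Max+Min)/2 = (131+55)/510 = 186/510 = 0.36470… → L = 36.5%
L ≤ 0.5 → S = Δ/(Max+Min) = 76/(131+55) = 76/186 = 0.40860… → S = 40.9%
(the 1/255 factors cancel in S and H, so raw channel differences can be used)
Max is G' → H = 60 × ((B-R)/Δ + 2) = 60 × ((83-55)/76 + 2)
  28/76 + 2 = 0.3684… + 2 = 2.3684…
  H = 60 × 2.3684… = 142.105…° → H = 142.1°
= HSL(142.1°, 40.9%, 36.5%)


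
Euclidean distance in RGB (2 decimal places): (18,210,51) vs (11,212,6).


d = √[(R₁-R₂)² + (G₁-G₂)² + (B₁-B₂)²]
d = √[(18-11)² + (210-212)² + (51-6)²]
d = √[49 + 4 + 2025]
d = √2078
d ≈ 45.59


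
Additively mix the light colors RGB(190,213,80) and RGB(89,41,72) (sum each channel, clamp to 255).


Additive: each channel = min(255, C₁+C₂)
R: 190+89 = 279 → 255
G: 213+41 = 254 → 254
B: 80+72 = 152 → 152
= RGB(255, 254, 152)


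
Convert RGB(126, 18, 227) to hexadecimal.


R = 126 → 7E (hex)
G = 18 → 12 (hex)
B = 227 → E3 (hex)
Hex = #7E12E3


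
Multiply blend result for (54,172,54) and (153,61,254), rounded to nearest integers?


Multiply: C = A×B/255, rounded to nearest integer
R: 54×153/255 = 8262/255 ≈ 32.400 → 32
G: 172×61/255 = 10492/255 ≈ 41.145 → 41
B: 54×254/255 = 13716/255 ≈ 53.788 → 54
= RGB(32, 41, 54)


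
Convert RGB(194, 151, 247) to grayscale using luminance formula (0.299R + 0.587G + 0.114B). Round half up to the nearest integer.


Gray = 0.299×R + 0.587×G + 0.114×B
Gray = 0.299×194 + 0.587×151 + 0.114×247
Gray = 58.006 + 88.637 + 28.158
Gray = 174.801 → round half up → 175
Gray = 175


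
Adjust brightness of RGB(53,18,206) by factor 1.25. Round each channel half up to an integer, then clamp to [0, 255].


Multiply each channel by 1.25, round half up, clamp to [0, 255]
R: 53×1.25 = 66.25 → round → 66
G: 18×1.25 = 22.5 → round → 23
B: 206×1.25 = 257.5 → round → 258 → clamp → 255
= RGB(66, 23, 255)


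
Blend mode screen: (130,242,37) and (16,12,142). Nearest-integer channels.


Screen: C = 255 - (255-A)×(255-B)/255, rounded to nearest integer
R: 255 - (255-130)×(255-16)/255 = 255 - 29875/255 ≈ 255 - 117.157 = 137.843 → 138
G: 255 - (255-242)×(255-12)/255 = 255 - 3159/255 ≈ 255 - 12.388 = 242.612 → 243
B: 255 - (255-37)×(255-142)/255 = 255 - 24634/255 ≈ 255 - 96.604 = 158.396 → 158
= RGB(138, 243, 158)


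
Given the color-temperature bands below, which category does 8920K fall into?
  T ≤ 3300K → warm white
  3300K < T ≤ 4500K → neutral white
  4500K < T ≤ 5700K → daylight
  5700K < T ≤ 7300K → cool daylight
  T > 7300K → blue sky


Temperature: 8920K
8920K > 7300K → blue sky
Classification: blue sky


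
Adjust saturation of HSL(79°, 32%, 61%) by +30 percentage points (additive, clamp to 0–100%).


Original S = 32%
Adjustment = +30 percentage points
New S = 32 + (30) = 62
Clamp to [0, 100] → 62
= HSL(79°, 62%, 61%)


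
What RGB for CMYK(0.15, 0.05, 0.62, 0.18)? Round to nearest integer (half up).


R = 255 × (1-C) × (1-K) = 255 × 0.85 × 0.82 = 177.735 → 178
G = 255 × (1-M) × (1-K) = 255 × 0.95 × 0.82 = 198.645 → 199
B = 255 × (1-Y) × (1-K) = 255 × 0.38 × 0.82 = 79.458 → 79
= RGB(178, 199, 79)


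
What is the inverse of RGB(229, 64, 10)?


Invert: (255-R, 255-G, 255-B)
R: 255-229 = 26
G: 255-64 = 191
B: 255-10 = 245
= RGB(26, 191, 245)


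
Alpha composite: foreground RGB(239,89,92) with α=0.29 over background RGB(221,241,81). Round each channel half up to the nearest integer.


C = α×F + (1-α)×B, with 1-α = 0.71
R: 0.29×239 + 0.71×221 = 69.31 + 156.91 = 226.22 → 226
G: 0.29×89 + 0.71×241 = 25.81 + 171.11 = 196.92 → 197
B: 0.29×92 + 0.71×81 = 26.68 + 57.51 = 84.19 → 84
= RGB(226, 197, 84)


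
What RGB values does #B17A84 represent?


B1 → 177 (R)
7A → 122 (G)
84 → 132 (B)
= RGB(177, 122, 132)


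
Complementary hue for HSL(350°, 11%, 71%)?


Complement = opposite side of color wheel = hue + 180°
H' = (350 + 180) mod 360 = 170°
S and L unchanged.
= HSL(170°, 11%, 71%)


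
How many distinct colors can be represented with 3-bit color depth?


Colors = 2^bits = 2^3
= 8 colors


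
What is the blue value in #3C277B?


Color: #3C277B
R = 3C = 60
G = 27 = 39
B = 7B = 123
Blue = 123


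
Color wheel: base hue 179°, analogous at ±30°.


Base hue: 179°
Left analog: (179 - 30) mod 360 = 149°
Right analog: (179 + 30) mod 360 = 209°
Analogous hues = 149° and 209°


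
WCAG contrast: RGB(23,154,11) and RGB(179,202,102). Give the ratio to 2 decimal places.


Linearize each sRGB channel c=v/255: c/12.92 if c ≤ 0.04045 else ((c+0.055)/1.055)^2.4
L = 0.2126×R_lin + 0.7152×G_lin + 0.0722×B_lin
Color 1 (23,154,11):
  R=23: 23/255≈0.0902 > 0.04045 → ((0.0902+0.055)/1.055)^2.4 ≈ 0.00857
  G=154: 154/255≈0.6039 > 0.04045 → ((0.6039+0.055)/1.055)^2.4 ≈ 0.32314
  B=11: 11/255≈0.0431 > 0.04045 → ((0.0431+0.055)/1.055)^2.4 ≈ 0.00335
  L1 = 0.2126×0.00857 + 0.7152×0.32314 + 0.0722×0.00335 ≈ 0.23318
Color 2 (179,202,102):
  R=179: 179/255≈0.7020 > 0.04045 → ((0.7020+0.055)/1.055)^2.4 ≈ 0.45079
  G=202: 202/255≈0.7922 > 0.04045 → ((0.7922+0.055)/1.055)^2.4 ≈ 0.59062
  B=102: 102/255≈0.4000 > 0.04045 → ((0.4000+0.055)/1.055)^2.4 ≈ 0.13287
  L2 = 0.2126×0.45079 + 0.7152×0.59062 + 0.0722×0.13287 ≈ 0.52784
Lighter = 0.52784, Darker = 0.23318
Ratio = (L_lighter + 0.05) / (L_darker + 0.05)
Ratio = (0.52784 + 0.05) / (0.23318 + 0.05) = 0.57784 / 0.28318 ≈ 2.0406
Ratio ≈ 2.04:1


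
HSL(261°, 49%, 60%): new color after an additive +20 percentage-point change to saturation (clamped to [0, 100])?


Original S = 49%
Adjustment = +20 percentage points
New S = 49 + (20) = 69
Clamp to [0, 100] → 69
= HSL(261°, 69%, 60%)


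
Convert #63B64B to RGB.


63 → 99 (R)
B6 → 182 (G)
4B → 75 (B)
= RGB(99, 182, 75)


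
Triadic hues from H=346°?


Triadic: equally spaced at 120° intervals
H1 = 346°
H2 = (346 + 120) mod 360 = 106°
H3 = (346 + 240) mod 360 = 226°
Triadic = 346°, 106°, 226°


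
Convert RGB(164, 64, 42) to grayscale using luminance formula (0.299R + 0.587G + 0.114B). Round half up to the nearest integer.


Gray = 0.299×R + 0.587×G + 0.114×B
Gray = 0.299×164 + 0.587×64 + 0.114×42
Gray = 49.036 + 37.568 + 4.788
Gray = 91.392 → round half up → 91
Gray = 91


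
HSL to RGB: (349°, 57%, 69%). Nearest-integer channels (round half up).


H=349°, S=0.57, L=0.69
C = (1-|2L-1|)×S = (1-|0.38|)×0.57 = 0.3534
H' = H/60 = 349/60 ≈ 5.8167; X = C×(1-|H' mod 2 - 1|) = 0.06479
m = L - C/2 = 0.69 - 0.1767 = 0.5133
Sector ⌊H'⌋ = 5 → (R',G',B') = (0.3534, 0.0, 0.06479)
RGB = ((R'+m)×255, (G'+m)×255, (B'+m)×255) = (221.0085, 130.8915, 147.41295)
Round half up → RGB(221, 131, 147)


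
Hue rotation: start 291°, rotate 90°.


New hue = (H + rotation) mod 360
New hue = (291 + 90) mod 360
= 381 mod 360
= 21°


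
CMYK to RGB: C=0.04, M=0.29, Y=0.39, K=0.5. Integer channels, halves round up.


R = 255 × (1-C) × (1-K) = 255 × 0.96 × 0.50 = 122.4 → 122
G = 255 × (1-M) × (1-K) = 255 × 0.71 × 0.50 = 90.525 → 91
B = 255 × (1-Y) × (1-K) = 255 × 0.61 × 0.50 = 77.775 → 78
= RGB(122, 91, 78)


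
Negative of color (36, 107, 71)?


Invert: (255-R, 255-G, 255-B)
R: 255-36 = 219
G: 255-107 = 148
B: 255-71 = 184
= RGB(219, 148, 184)


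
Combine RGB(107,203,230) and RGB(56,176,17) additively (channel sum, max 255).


Additive: each channel = min(255, C₁+C₂)
R: 107+56 = 163 → 163
G: 203+176 = 379 → 255
B: 230+17 = 247 → 247
= RGB(163, 255, 247)


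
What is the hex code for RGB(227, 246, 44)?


R = 227 → E3 (hex)
G = 246 → F6 (hex)
B = 44 → 2C (hex)
Hex = #E3F62C


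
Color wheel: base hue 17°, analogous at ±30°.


Base hue: 17°
Left analog: (17 - 30) mod 360 = 347°
Right analog: (17 + 30) mod 360 = 47°
Analogous hues = 347° and 47°


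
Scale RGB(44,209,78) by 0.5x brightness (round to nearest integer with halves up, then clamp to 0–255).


Multiply each channel by 0.5, round half up, clamp to [0, 255]
R: 44×0.5 = 22
G: 209×0.5 = 104.5 → round → 105
B: 78×0.5 = 39
= RGB(22, 105, 39)


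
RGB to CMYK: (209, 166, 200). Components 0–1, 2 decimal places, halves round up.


R'=209/255≈0.8196, G'=166/255≈0.6510, B'=200/255≈0.7843
K = 1 - max(R',G',B') = 1 - 209/255 = 46/255 = 0.18039… → 0.18
(1-R'-K)/(1-K) simplifies to (max-R)/max with max = 209:
C = (209-209)/209 = 0/209 = 0 → 0.00
M = (209-166)/209 = 43/209 = 0.20574… → 0.21
Y = (209-200)/209 = 9/209 = 0.04306… → 0.04
= CMYK(0.00, 0.21, 0.04, 0.18)


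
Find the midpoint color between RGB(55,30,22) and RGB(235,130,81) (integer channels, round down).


Midpoint: each channel = ⌊(C₁+C₂)/2⌋
R: ⌊(55+235)/2⌋ = 145
G: ⌊(30+130)/2⌋ = 80
B: ⌊(22+81)/2⌋ = 51
= RGB(145, 80, 51)


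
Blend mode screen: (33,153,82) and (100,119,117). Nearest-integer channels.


Screen: C = 255 - (255-A)×(255-B)/255, rounded to nearest integer
R: 255 - (255-33)×(255-100)/255 = 255 - 34410/255 ≈ 255 - 134.941 = 120.059 → 120
G: 255 - (255-153)×(255-119)/255 = 255 - 13872/255 ≈ 255 - 54.400 = 200.600 → 201
B: 255 - (255-82)×(255-117)/255 = 255 - 23874/255 ≈ 255 - 93.624 = 161.376 → 161
= RGB(120, 201, 161)


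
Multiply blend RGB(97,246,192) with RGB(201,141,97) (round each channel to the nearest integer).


Multiply: C = A×B/255, rounded to nearest integer
R: 97×201/255 = 19497/255 ≈ 76.459 → 76
G: 246×141/255 = 34686/255 ≈ 136.024 → 136
B: 192×97/255 = 18624/255 ≈ 73.035 → 73
= RGB(76, 136, 73)


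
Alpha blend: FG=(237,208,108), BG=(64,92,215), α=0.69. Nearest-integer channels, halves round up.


C = α×F + (1-α)×B, with 1-α = 0.31
R: 0.69×237 + 0.31×64 = 163.53 + 19.84 = 183.37 → 183
G: 0.69×208 + 0.31×92 = 143.52 + 28.52 = 172.04 → 172
B: 0.69×108 + 0.31×215 = 74.52 + 66.65 = 141.17 → 141
= RGB(183, 172, 141)


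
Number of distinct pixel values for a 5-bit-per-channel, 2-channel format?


Total bits = 5 bits/channel × 2 channels = 10 bits
Distinct pixel values = 2^10
= 1,024 pixel values


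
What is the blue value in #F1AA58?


Color: #F1AA58
R = F1 = 241
G = AA = 170
B = 58 = 88
Blue = 88


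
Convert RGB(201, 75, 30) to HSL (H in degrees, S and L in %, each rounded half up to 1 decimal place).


Normalize: R'=201/255≈0.7882, G'=75/255≈0.2941, B'=30/255≈0.1176
Max=201/255, Min=30/255, Δ=Max-Min=171/255
L = (Max+Min)/2 = (201+30)/510 = 231/510 = 0.45294… → L = 45.3%
L ≤ 0.5 → S = Δ/(Max+Min) = 171/(201+30) = 171/231 = 0.74025… → S = 74.0%
(the 1/255 factors cancel in S and H, so raw channel differences can be used)
Max is R' → H = 60 × (((G-B)/Δ) mod 6) = 60 × (((75-30)/171) mod 6)
  45/171 = 0.2631…
  H = 60 × 0.2631… = 15.789…° → H = 15.8°
= HSL(15.8°, 74.0%, 45.3%)


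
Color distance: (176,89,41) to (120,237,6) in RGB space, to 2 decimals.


d = √[(R₁-R₂)² + (G₁-G₂)² + (B₁-B₂)²]
d = √[(176-120)² + (89-237)² + (41-6)²]
d = √[3136 + 21904 + 1225]
d = √26265
d ≈ 162.06


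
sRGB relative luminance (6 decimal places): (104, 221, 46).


Linearize each channel (sRGB transfer function): c = v/255; c_lin = c/12.92 if c ≤ 0.04045, else ((c+0.055)/1.055)^2.4
  R: 104/255 ≈ 0.407843 > 0.04045 → ((0.407843+0.055)/1.055)^2.4 ≈ 0.138432
  G: 221/255 ≈ 0.866667 > 0.04045 → ((0.866667+0.055)/1.055)^2.4 ≈ 0.723055
  B: 46/255 ≈ 0.180392 > 0.04045 → ((0.180392+0.055)/1.055)^2.4 ≈ 0.027321
R_lin = 0.138432, G_lin = 0.723055, B_lin = 0.027321
L = 0.2126×R + 0.7152×G + 0.0722×B
L = 0.2126×0.138432 + 0.7152×0.723055 + 0.0722×0.027321
L ≈ 0.548532


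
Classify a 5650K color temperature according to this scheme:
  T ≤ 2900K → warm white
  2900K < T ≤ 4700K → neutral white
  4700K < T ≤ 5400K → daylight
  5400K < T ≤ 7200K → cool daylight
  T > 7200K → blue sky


Temperature: 5650K
5400K < 5650K ≤ 7200K → cool daylight
Classification: cool daylight


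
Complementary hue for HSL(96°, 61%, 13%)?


Complement = opposite side of color wheel = hue + 180°
H' = (96 + 180) mod 360 = 276°
S and L unchanged.
= HSL(276°, 61%, 13%)


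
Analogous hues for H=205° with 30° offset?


Base hue: 205°
Left analog: (205 - 30) mod 360 = 175°
Right analog: (205 + 30) mod 360 = 235°
Analogous hues = 175° and 235°


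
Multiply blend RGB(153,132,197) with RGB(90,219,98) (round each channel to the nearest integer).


Multiply: C = A×B/255, rounded to nearest integer
R: 153×90/255 = 13770/255 ≈ 54.000 → 54
G: 132×219/255 = 28908/255 ≈ 113.365 → 113
B: 197×98/255 = 19306/255 ≈ 75.710 → 76
= RGB(54, 113, 76)


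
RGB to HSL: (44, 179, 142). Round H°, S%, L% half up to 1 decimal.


Normalize: R'=44/255≈0.1725, G'=179/255≈0.7020, B'=142/255≈0.5569
Max=179/255, Min=44/255, Δ=Max-Min=135/255
L = (Max+Min)/2 = (179+44)/510 = 223/510 = 0.43725… → L = 43.7%
L ≤ 0.5 → S = Δ/(Max+Min) = 135/(179+44) = 135/223 = 0.60538… → S = 60.5%
(the 1/255 factors cancel in S and H, so raw channel differences can be used)
Max is G' → H = 60 × ((B-R)/Δ + 2) = 60 × ((142-44)/135 + 2)
  98/135 + 2 = 0.7259… + 2 = 2.7259…
  H = 60 × 2.7259… = 163.555…° → H = 163.6°
= HSL(163.6°, 60.5%, 43.7%)


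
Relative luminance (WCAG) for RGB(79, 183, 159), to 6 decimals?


Linearize each channel (sRGB transfer function): c = v/255; c_lin = c/12.92 if c ≤ 0.04045, else ((c+0.055)/1.055)^2.4
  R: 79/255 ≈ 0.309804 > 0.04045 → ((0.309804+0.055)/1.055)^2.4 ≈ 0.078187
  G: 183/255 ≈ 0.717647 > 0.04045 → ((0.717647+0.055)/1.055)^2.4 ≈ 0.473531
  B: 159/255 ≈ 0.623529 > 0.04045 → ((0.623529+0.055)/1.055)^2.4 ≈ 0.346704
R_lin = 0.078187, G_lin = 0.473531, B_lin = 0.346704
L = 0.2126×R + 0.7152×G + 0.0722×B
L = 0.2126×0.078187 + 0.7152×0.473531 + 0.0722×0.346704
L ≈ 0.380324


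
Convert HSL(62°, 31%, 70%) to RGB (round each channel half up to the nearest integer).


H=62°, S=0.31, L=0.70
C = (1-|2L-1|)×S = (1-|0.40|)×0.31 = 0.186
H' = H/60 = 62/60 ≈ 1.0333; X = C×(1-|H' mod 2 - 1|) = 0.1798
m = L - C/2 = 0.70 - 0.093 = 0.607
Sector ⌊H'⌋ = 1 → (R',G',B') = (0.1798, 0.186, 0.0)
RGB = ((R'+m)×255, (G'+m)×255, (B'+m)×255) = (200.634, 202.215, 154.785)
Round half up → RGB(201, 202, 155)


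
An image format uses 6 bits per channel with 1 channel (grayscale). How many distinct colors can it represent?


Total bits = 6 bits/channel × 1 channels = 6 bits
Distinct colors = 2^6
= 64 colors


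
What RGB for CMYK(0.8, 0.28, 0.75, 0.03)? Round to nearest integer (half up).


R = 255 × (1-C) × (1-K) = 255 × 0.20 × 0.97 = 49.47 → 49
G = 255 × (1-M) × (1-K) = 255 × 0.72 × 0.97 = 178.092 → 178
B = 255 × (1-Y) × (1-K) = 255 × 0.25 × 0.97 = 61.8375 → 62
= RGB(49, 178, 62)


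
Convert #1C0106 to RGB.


1C → 28 (R)
01 → 1 (G)
06 → 6 (B)
= RGB(28, 1, 6)


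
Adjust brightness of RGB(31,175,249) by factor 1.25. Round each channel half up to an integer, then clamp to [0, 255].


Multiply each channel by 1.25, round half up, clamp to [0, 255]
R: 31×1.25 = 38.75 → round → 39
G: 175×1.25 = 218.75 → round → 219
B: 249×1.25 = 311.25 → round → 311 → clamp → 255
= RGB(39, 219, 255)


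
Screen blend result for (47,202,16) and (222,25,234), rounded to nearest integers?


Screen: C = 255 - (255-A)×(255-B)/255, rounded to nearest integer
R: 255 - (255-47)×(255-222)/255 = 255 - 6864/255 ≈ 255 - 26.918 = 228.082 → 228
G: 255 - (255-202)×(255-25)/255 = 255 - 12190/255 ≈ 255 - 47.804 = 207.196 → 207
B: 255 - (255-16)×(255-234)/255 = 255 - 5019/255 ≈ 255 - 19.682 = 235.318 → 235
= RGB(228, 207, 235)


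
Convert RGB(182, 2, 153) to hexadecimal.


R = 182 → B6 (hex)
G = 2 → 02 (hex)
B = 153 → 99 (hex)
Hex = #B60299


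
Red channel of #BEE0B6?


Color: #BEE0B6
R = BE = 190
G = E0 = 224
B = B6 = 182
Red = 190


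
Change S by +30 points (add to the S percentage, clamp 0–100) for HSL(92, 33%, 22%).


Original S = 33%
Adjustment = +30 percentage points
New S = 33 + (30) = 63
Clamp to [0, 100] → 63
= HSL(92°, 63%, 22%)


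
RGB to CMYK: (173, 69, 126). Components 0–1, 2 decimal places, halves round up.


R'=173/255≈0.6784, G'=69/255≈0.2706, B'=126/255≈0.4941
K = 1 - max(R',G',B') = 1 - 173/255 = 82/255 = 0.32156… → 0.32
(1-R'-K)/(1-K) simplifies to (max-R)/max with max = 173:
C = (173-173)/173 = 0/173 = 0 → 0.00
M = (173-69)/173 = 104/173 = 0.60115… → 0.60
Y = (173-126)/173 = 47/173 = 0.27167… → 0.27
= CMYK(0.00, 0.60, 0.27, 0.32)


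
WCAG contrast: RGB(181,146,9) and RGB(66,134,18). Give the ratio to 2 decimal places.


Linearize each sRGB channel c=v/255: c/12.92 if c ≤ 0.04045 else ((c+0.055)/1.055)^2.4
L = 0.2126×R_lin + 0.7152×G_lin + 0.0722×B_lin
Color 1 (181,146,9):
  R=181: 181/255≈0.7098 > 0.04045 → ((0.7098+0.055)/1.055)^2.4 ≈ 0.46208
  G=146: 146/255≈0.5725 > 0.04045 → ((0.5725+0.055)/1.055)^2.4 ≈ 0.28744
  B=9: 9/255≈0.0353 ≤ 0.04045 → 0.0353/12.92 ≈ 0.00273
  L1 = 0.2126×0.46208 + 0.7152×0.28744 + 0.0722×0.00273 ≈ 0.30401
Color 2 (66,134,18):
  R=66: 66/255≈0.2588 > 0.04045 → ((0.2588+0.055)/1.055)^2.4 ≈ 0.05448
  G=134: 134/255≈0.5255 > 0.04045 → ((0.5255+0.055)/1.055)^2.4 ≈ 0.23840
  B=18: 18/255≈0.0706 > 0.04045 → ((0.0706+0.055)/1.055)^2.4 ≈ 0.00605
  L2 = 0.2126×0.05448 + 0.7152×0.23840 + 0.0722×0.00605 ≈ 0.18252
Lighter = 0.30401, Darker = 0.18252
Ratio = (L_lighter + 0.05) / (L_darker + 0.05)
Ratio = (0.30401 + 0.05) / (0.18252 + 0.05) = 0.35401 / 0.23252 ≈ 1.5225
Ratio ≈ 1.52:1


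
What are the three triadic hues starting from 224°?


Triadic: equally spaced at 120° intervals
H1 = 224°
H2 = (224 + 120) mod 360 = 344°
H3 = (224 + 240) mod 360 = 104°
Triadic = 224°, 344°, 104°


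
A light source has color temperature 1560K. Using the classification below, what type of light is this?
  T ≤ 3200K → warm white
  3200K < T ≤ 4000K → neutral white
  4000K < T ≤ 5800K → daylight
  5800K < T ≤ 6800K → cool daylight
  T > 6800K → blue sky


Temperature: 1560K
1560K ≤ 3200K → warm white
Classification: warm white


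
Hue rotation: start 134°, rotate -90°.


New hue = (H + rotation) mod 360
New hue = (134 -90) mod 360
= 44 mod 360
= 44°


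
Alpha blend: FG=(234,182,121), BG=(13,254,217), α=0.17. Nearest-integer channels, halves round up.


C = α×F + (1-α)×B, with 1-α = 0.83
R: 0.17×234 + 0.83×13 = 39.78 + 10.79 = 50.57 → 51
G: 0.17×182 + 0.83×254 = 30.94 + 210.82 = 241.76 → 242
B: 0.17×121 + 0.83×217 = 20.57 + 180.11 = 200.68 → 201
= RGB(51, 242, 201)


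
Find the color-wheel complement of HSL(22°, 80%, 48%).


Complement = opposite side of color wheel = hue + 180°
H' = (22 + 180) mod 360 = 202°
S and L unchanged.
= HSL(202°, 80%, 48%)


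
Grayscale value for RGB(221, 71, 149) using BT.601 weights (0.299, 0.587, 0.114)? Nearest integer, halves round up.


Gray = 0.299×R + 0.587×G + 0.114×B
Gray = 0.299×221 + 0.587×71 + 0.114×149
Gray = 66.079 + 41.677 + 16.986
Gray = 124.742 → round half up → 125
Gray = 125


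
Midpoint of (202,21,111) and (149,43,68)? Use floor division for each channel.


Midpoint: each channel = ⌊(C₁+C₂)/2⌋
R: ⌊(202+149)/2⌋ = 175
G: ⌊(21+43)/2⌋ = 32
B: ⌊(111+68)/2⌋ = 89
= RGB(175, 32, 89)


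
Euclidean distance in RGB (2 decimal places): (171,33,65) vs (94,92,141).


d = √[(R₁-R₂)² + (G₁-G₂)² + (B₁-B₂)²]
d = √[(171-94)² + (33-92)² + (65-141)²]
d = √[5929 + 3481 + 5776]
d = √15186
d ≈ 123.23


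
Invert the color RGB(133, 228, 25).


Invert: (255-R, 255-G, 255-B)
R: 255-133 = 122
G: 255-228 = 27
B: 255-25 = 230
= RGB(122, 27, 230)


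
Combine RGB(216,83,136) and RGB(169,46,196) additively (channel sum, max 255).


Additive: each channel = min(255, C₁+C₂)
R: 216+169 = 385 → 255
G: 83+46 = 129 → 129
B: 136+196 = 332 → 255
= RGB(255, 129, 255)


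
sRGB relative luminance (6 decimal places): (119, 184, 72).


Linearize each channel (sRGB transfer function): c = v/255; c_lin = c/12.92 if c ≤ 0.04045, else ((c+0.055)/1.055)^2.4
  R: 119/255 ≈ 0.466667 > 0.04045 → ((0.466667+0.055)/1.055)^2.4 ≈ 0.184475
  G: 184/255 ≈ 0.721569 > 0.04045 → ((0.721569+0.055)/1.055)^2.4 ≈ 0.479320
  B: 72/255 ≈ 0.282353 > 0.04045 → ((0.282353+0.055)/1.055)^2.4 ≈ 0.064803
R_lin = 0.184475, G_lin = 0.479320, B_lin = 0.064803
L = 0.2126×R + 0.7152×G + 0.0722×B
L = 0.2126×0.184475 + 0.7152×0.479320 + 0.0722×0.064803
L ≈ 0.386708


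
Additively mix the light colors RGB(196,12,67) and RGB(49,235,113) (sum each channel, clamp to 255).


Additive: each channel = min(255, C₁+C₂)
R: 196+49 = 245 → 245
G: 12+235 = 247 → 247
B: 67+113 = 180 → 180
= RGB(245, 247, 180)


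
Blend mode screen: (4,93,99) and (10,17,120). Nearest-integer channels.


Screen: C = 255 - (255-A)×(255-B)/255, rounded to nearest integer
R: 255 - (255-4)×(255-10)/255 = 255 - 61495/255 ≈ 255 - 241.157 = 13.843 → 14
G: 255 - (255-93)×(255-17)/255 = 255 - 38556/255 ≈ 255 - 151.200 = 103.800 → 104
B: 255 - (255-99)×(255-120)/255 = 255 - 21060/255 ≈ 255 - 82.588 = 172.412 → 172
= RGB(14, 104, 172)


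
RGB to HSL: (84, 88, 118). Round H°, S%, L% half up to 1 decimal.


Normalize: R'=84/255≈0.3294, G'=88/255≈0.3451, B'=118/255≈0.4627
Max=118/255, Min=84/255, Δ=Max-Min=34/255
L = (Max+Min)/2 = (118+84)/510 = 202/510 = 0.39607… → L = 39.6%
L ≤ 0.5 → S = Δ/(Max+Min) = 34/(118+84) = 34/202 = 0.16831… → S = 16.8%
(the 1/255 factors cancel in S and H, so raw channel differences can be used)
Max is B' → H = 60 × ((R-G)/Δ + 4) = 60 × ((84-88)/34 + 4)
  -4/34 + 4 = -0.1176… + 4 = 3.8823…
  H = 60 × 3.8823… = 232.941…° → H = 232.9°
= HSL(232.9°, 16.8%, 39.6%)


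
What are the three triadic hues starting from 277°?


Triadic: equally spaced at 120° intervals
H1 = 277°
H2 = (277 + 120) mod 360 = 37°
H3 = (277 + 240) mod 360 = 157°
Triadic = 277°, 37°, 157°


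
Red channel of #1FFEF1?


Color: #1FFEF1
R = 1F = 31
G = FE = 254
B = F1 = 241
Red = 31


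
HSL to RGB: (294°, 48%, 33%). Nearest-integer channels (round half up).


H=294°, S=0.48, L=0.33
C = (1-|2L-1|)×S = (1-|-0.34|)×0.48 = 0.3168
H' = H/60 = 294/60 ≈ 4.9000; X = C×(1-|H' mod 2 - 1|) = 0.28512
m = L - C/2 = 0.33 - 0.1584 = 0.1716
Sector ⌊H'⌋ = 4 → (R',G',B') = (0.28512, 0.0, 0.3168)
RGB = ((R'+m)×255, (G'+m)×255, (B'+m)×255) = (116.4636, 43.758, 124.542)
Round half up → RGB(116, 44, 125)


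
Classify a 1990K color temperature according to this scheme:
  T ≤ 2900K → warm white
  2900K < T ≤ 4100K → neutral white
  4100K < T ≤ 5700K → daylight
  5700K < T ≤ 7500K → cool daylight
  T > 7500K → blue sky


Temperature: 1990K
1990K ≤ 2900K → warm white
Classification: warm white


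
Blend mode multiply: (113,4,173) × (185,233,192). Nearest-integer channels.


Multiply: C = A×B/255, rounded to nearest integer
R: 113×185/255 = 20905/255 ≈ 81.980 → 82
G: 4×233/255 = 932/255 ≈ 3.655 → 4
B: 173×192/255 = 33216/255 ≈ 130.259 → 130
= RGB(82, 4, 130)


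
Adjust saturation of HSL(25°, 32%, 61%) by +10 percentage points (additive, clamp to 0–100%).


Original S = 32%
Adjustment = +10 percentage points
New S = 32 + (10) = 42
Clamp to [0, 100] → 42
= HSL(25°, 42%, 61%)


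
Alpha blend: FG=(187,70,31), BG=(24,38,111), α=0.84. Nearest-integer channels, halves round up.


C = α×F + (1-α)×B, with 1-α = 0.16
R: 0.84×187 + 0.16×24 = 157.08 + 3.84 = 160.92 → 161
G: 0.84×70 + 0.16×38 = 58.80 + 6.08 = 64.88 → 65
B: 0.84×31 + 0.16×111 = 26.04 + 17.76 = 43.80 → 44
= RGB(161, 65, 44)


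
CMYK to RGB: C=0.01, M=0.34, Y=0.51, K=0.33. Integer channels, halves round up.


R = 255 × (1-C) × (1-K) = 255 × 0.99 × 0.67 = 169.1415 → 169
G = 255 × (1-M) × (1-K) = 255 × 0.66 × 0.67 = 112.761 → 113
B = 255 × (1-Y) × (1-K) = 255 × 0.49 × 0.67 = 83.7165 → 84
= RGB(169, 113, 84)


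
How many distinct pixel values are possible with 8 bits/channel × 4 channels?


Total bits = 8 bits/channel × 4 channels = 32 bits
Distinct pixel values = 2^32
= 4,294,967,296 pixel values


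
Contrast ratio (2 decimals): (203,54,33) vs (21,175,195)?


Linearize each sRGB channel c=v/255: c/12.92 if c ≤ 0.04045 else ((c+0.055)/1.055)^2.4
L = 0.2126×R_lin + 0.7152×G_lin + 0.0722×B_lin
Color 1 (203,54,33):
  R=203: 203/255≈0.7961 > 0.04045 → ((0.7961+0.055)/1.055)^2.4 ≈ 0.59720
  G=54: 54/255≈0.2118 > 0.04045 → ((0.2118+0.055)/1.055)^2.4 ≈ 0.03689
  B=33: 33/255≈0.1294 > 0.04045 → ((0.1294+0.055)/1.055)^2.4 ≈ 0.01521
  L1 = 0.2126×0.59720 + 0.7152×0.03689 + 0.0722×0.01521 ≈ 0.15445
Color 2 (21,175,195):
  R=21: 21/255≈0.0824 > 0.04045 → ((0.0824+0.055)/1.055)^2.4 ≈ 0.00750
  G=175: 175/255≈0.6863 > 0.04045 → ((0.6863+0.055)/1.055)^2.4 ≈ 0.42869
  B=195: 195/255≈0.7647 > 0.04045 → ((0.7647+0.055)/1.055)^2.4 ≈ 0.54572
  L2 = 0.2126×0.00750 + 0.7152×0.42869 + 0.0722×0.54572 ≈ 0.34760
Lighter = 0.34760, Darker = 0.15445
Ratio = (L_lighter + 0.05) / (L_darker + 0.05)
Ratio = (0.34760 + 0.05) / (0.15445 + 0.05) = 0.39760 / 0.20445 ≈ 1.9447
Ratio ≈ 1.94:1


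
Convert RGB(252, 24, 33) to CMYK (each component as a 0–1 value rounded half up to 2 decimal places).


R'=252/255≈0.9882, G'=24/255≈0.0941, B'=33/255≈0.1294
K = 1 - max(R',G',B') = 1 - 252/255 = 3/255 = 0.01176… → 0.01
(1-R'-K)/(1-K) simplifies to (max-R)/max with max = 252:
C = (252-252)/252 = 0/252 = 0 → 0.00
M = (252-24)/252 = 228/252 = 0.90476… → 0.90
Y = (252-33)/252 = 219/252 = 0.86904… → 0.87
= CMYK(0.00, 0.90, 0.87, 0.01)


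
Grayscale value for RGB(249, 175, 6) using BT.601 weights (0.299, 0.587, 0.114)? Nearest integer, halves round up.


Gray = 0.299×R + 0.587×G + 0.114×B
Gray = 0.299×249 + 0.587×175 + 0.114×6
Gray = 74.451 + 102.725 + 0.684
Gray = 177.860 → round half up → 178
Gray = 178


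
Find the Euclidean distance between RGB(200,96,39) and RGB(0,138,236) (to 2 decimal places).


d = √[(R₁-R₂)² + (G₁-G₂)² + (B₁-B₂)²]
d = √[(200-0)² + (96-138)² + (39-236)²]
d = √[40000 + 1764 + 38809]
d = √80573
d ≈ 283.85


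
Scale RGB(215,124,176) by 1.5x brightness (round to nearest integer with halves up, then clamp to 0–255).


Multiply each channel by 1.5, round half up, clamp to [0, 255]
R: 215×1.5 = 322.5 → round → 323 → clamp → 255
G: 124×1.5 = 186
B: 176×1.5 = 264 → clamp → 255
= RGB(255, 186, 255)
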